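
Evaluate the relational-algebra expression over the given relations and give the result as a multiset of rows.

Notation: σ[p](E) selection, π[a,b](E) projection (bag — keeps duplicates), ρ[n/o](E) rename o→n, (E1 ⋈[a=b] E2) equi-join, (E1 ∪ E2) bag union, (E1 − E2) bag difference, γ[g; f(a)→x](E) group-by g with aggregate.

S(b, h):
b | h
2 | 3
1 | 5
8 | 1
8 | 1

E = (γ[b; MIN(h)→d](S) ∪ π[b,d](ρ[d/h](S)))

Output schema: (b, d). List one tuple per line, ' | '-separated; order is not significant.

Per-node cardinality:
  S → 4
  γ[b; MIN(h)→d](S) → 3
  S → 4
  ρ[d/h](S) → 4
  π[b,d](ρ[d/h](S)) → 4
  (γ[b; MIN(h)→d](S) ∪ π[b,d](ρ[d/h](S))) → 7

== RESULT ==
b | d
1 | 5
1 | 5
2 | 3
2 | 3
8 | 1
8 | 1
8 | 1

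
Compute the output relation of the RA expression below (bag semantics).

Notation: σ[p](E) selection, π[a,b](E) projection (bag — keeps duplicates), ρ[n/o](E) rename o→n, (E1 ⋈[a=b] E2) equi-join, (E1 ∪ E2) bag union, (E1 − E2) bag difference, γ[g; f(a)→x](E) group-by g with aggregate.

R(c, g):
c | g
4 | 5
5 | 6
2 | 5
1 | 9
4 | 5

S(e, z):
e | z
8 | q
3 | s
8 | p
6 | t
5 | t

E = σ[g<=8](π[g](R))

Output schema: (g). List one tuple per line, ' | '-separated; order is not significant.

Row counts bottom-up:
  R → 5
  π[g](R) → 5
  σ[g<=8](π[g](R)) → 4

== RESULT ==
g
5
5
5
6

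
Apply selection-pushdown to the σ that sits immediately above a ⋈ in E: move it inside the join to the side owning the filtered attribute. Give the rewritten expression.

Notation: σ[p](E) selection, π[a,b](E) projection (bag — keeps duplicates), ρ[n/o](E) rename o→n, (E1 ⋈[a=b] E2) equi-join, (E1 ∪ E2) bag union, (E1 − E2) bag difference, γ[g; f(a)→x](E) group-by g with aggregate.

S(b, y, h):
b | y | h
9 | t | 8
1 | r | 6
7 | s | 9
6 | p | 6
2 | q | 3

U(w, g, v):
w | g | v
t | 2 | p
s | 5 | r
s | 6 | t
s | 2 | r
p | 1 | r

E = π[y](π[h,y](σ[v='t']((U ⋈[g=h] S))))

σ filters on v, owned by the left side.
E' = π[y](π[h,y]((σ[v='t'](U) ⋈[g=h] S)))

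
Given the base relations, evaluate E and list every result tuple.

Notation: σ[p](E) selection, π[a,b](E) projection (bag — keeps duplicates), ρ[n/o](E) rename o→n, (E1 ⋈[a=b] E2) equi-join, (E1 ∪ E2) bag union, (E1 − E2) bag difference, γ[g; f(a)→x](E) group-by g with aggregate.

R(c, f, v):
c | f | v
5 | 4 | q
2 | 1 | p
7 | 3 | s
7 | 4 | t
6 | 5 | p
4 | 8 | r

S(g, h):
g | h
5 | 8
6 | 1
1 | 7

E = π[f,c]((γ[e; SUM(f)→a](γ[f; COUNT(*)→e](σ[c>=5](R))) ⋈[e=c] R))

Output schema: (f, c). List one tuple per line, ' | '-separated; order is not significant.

Subexpression sizes:
  R → 6
  σ[c>=5](R) → 4
  γ[f; COUNT(*)→e](σ[c>=5](R)) → 3
  γ[e; SUM(f)→a](γ[f; COUNT(*)→e](σ[c>=5](R))) → 2
  R → 6
  (γ[e; SUM(f)→a](γ[f; COUNT(*)→e](σ[c>=5](R))) ⋈[e=c] R) → 1
  π[f,c]((γ[e; SUM(f)→a](γ[f; COUNT(*)→e](σ[c>=5](R))) ⋈[e=c] R)) → 1

== RESULT ==
f | c
1 | 2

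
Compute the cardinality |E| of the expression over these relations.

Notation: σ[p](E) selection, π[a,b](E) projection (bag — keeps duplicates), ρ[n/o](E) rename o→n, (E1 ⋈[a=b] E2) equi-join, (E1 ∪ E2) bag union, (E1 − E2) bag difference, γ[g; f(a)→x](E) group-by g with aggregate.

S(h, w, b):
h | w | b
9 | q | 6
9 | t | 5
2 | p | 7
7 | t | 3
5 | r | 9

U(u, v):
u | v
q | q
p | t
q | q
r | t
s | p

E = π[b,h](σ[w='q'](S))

Subexpression sizes:
  S → 5
  σ[w='q'](S) → 1
  π[b,h](σ[w='q'](S)) → 1

|E| = 1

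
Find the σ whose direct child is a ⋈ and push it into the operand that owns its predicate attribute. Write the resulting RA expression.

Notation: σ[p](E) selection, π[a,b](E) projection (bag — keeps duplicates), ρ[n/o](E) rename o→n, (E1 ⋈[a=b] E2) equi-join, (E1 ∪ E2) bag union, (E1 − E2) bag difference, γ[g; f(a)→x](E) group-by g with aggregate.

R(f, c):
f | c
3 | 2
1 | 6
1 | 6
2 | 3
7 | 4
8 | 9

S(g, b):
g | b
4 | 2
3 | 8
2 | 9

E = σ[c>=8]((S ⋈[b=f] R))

σ filters on c, owned by the right side.
E' = (S ⋈[b=f] σ[c>=8](R))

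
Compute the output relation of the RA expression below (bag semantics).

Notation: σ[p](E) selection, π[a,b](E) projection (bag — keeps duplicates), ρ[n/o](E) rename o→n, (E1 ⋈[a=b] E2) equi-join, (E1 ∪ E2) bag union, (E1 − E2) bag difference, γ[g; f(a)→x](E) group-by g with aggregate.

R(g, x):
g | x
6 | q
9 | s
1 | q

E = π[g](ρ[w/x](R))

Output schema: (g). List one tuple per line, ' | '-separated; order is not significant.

Stepwise |·|:
  R → 3
  ρ[w/x](R) → 3
  π[g](ρ[w/x](R)) → 3

== RESULT ==
g
1
6
9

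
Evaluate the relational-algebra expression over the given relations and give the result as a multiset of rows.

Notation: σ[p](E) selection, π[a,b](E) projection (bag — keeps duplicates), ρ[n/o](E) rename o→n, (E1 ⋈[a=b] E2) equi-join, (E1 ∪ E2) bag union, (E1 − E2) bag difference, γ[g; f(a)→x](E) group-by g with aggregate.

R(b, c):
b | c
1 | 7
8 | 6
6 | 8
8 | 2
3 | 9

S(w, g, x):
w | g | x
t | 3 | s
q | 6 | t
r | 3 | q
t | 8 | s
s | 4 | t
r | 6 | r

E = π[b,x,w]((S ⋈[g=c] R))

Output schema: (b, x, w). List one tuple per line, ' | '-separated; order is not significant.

Row counts bottom-up:
  S → 6
  R → 5
  (S ⋈[g=c] R) → 3
  π[b,x,w]((S ⋈[g=c] R)) → 3

== RESULT ==
b | x | w
6 | s | t
8 | r | r
8 | t | q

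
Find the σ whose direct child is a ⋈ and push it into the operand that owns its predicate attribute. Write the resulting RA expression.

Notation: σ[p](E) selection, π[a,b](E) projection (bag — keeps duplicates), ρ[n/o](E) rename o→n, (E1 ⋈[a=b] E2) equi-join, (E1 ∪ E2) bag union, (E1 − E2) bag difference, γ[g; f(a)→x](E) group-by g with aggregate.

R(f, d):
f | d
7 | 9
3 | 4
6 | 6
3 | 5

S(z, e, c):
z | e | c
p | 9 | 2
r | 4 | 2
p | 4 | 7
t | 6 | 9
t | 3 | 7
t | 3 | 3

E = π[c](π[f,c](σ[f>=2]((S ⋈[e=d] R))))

σ filters on f, owned by the right side.
E' = π[c](π[f,c]((S ⋈[e=d] σ[f>=2](R))))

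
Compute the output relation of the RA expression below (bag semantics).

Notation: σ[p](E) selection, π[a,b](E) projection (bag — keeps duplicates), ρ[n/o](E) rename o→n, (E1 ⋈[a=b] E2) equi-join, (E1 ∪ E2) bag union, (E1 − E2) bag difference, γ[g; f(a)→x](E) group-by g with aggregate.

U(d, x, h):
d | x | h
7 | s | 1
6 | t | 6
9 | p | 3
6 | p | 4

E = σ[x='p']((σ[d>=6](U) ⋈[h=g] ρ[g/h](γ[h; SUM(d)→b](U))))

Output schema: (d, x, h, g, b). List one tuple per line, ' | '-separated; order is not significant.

Stepwise |·|:
  U → 4
  σ[d>=6](U) → 4
  U → 4
  γ[h; SUM(d)→b](U) → 4
  ρ[g/h](γ[h; SUM(d)→b](U)) → 4
  (σ[d>=6](U) ⋈[h=g] ρ[g/h](γ[h; SUM(d)→b](U))) → 4
  σ[x='p']((σ[d>=6](U) ⋈[h=g] ρ[g/h](γ[h; SUM(d)→b](U)))) → 2

== RESULT ==
d | x | h | g | b
6 | p | 4 | 4 | 6
9 | p | 3 | 3 | 9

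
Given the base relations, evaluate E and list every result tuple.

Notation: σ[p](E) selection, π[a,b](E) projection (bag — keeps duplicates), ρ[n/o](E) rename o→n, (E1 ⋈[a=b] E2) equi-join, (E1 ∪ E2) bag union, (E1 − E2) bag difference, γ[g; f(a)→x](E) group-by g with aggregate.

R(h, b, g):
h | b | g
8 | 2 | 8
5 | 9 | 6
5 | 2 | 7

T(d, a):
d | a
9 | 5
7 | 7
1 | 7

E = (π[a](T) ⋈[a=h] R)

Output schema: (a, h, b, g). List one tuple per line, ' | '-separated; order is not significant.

Stepwise |·|:
  T → 3
  π[a](T) → 3
  R → 3
  (π[a](T) ⋈[a=h] R) → 2

== RESULT ==
a | h | b | g
5 | 5 | 2 | 7
5 | 5 | 9 | 6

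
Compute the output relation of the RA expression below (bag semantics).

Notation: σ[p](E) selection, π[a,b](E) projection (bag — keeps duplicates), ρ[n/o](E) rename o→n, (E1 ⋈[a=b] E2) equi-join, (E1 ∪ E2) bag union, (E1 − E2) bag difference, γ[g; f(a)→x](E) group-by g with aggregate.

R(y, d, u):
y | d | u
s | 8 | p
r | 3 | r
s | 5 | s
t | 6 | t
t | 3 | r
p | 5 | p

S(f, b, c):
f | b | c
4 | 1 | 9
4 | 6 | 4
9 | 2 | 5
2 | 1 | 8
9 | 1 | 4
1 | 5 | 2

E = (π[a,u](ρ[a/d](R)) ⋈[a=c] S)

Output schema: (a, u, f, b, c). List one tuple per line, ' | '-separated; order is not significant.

Row counts bottom-up:
  R → 6
  ρ[a/d](R) → 6
  π[a,u](ρ[a/d](R)) → 6
  S → 6
  (π[a,u](ρ[a/d](R)) ⋈[a=c] S) → 3

== RESULT ==
a | u | f | b | c
5 | p | 9 | 2 | 5
5 | s | 9 | 2 | 5
8 | p | 2 | 1 | 8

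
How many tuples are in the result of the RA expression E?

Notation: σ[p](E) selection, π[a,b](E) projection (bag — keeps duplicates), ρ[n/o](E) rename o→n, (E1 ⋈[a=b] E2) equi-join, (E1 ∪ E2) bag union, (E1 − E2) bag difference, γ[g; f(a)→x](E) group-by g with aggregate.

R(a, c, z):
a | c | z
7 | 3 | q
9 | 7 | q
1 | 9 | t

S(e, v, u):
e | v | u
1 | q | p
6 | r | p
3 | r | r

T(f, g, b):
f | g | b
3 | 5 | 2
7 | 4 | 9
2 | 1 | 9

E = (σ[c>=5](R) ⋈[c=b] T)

Subexpression sizes:
  R → 3
  σ[c>=5](R) → 2
  T → 3
  (σ[c>=5](R) ⋈[c=b] T) → 2

|E| = 2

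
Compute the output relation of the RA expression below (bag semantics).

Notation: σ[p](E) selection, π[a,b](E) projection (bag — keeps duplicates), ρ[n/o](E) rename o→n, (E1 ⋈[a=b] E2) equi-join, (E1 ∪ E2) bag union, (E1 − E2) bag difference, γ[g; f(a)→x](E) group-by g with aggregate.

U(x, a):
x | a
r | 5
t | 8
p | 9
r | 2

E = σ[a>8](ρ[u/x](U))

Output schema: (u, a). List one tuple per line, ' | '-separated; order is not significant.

Stepwise |·|:
  U → 4
  ρ[u/x](U) → 4
  σ[a>8](ρ[u/x](U)) → 1

== RESULT ==
u | a
p | 9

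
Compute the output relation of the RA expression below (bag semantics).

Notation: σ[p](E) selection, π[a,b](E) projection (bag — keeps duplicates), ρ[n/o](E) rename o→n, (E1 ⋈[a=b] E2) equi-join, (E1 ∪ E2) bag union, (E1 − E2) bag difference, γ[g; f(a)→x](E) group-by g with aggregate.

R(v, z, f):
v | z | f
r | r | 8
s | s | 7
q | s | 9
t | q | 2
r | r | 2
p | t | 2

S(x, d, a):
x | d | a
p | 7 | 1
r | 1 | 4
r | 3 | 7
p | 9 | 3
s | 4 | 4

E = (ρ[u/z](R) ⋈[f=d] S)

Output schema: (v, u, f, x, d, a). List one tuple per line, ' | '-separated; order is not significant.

Per-node cardinality:
  R → 6
  ρ[u/z](R) → 6
  S → 5
  (ρ[u/z](R) ⋈[f=d] S) → 2

== RESULT ==
v | u | f | x | d | a
q | s | 9 | p | 9 | 3
s | s | 7 | p | 7 | 1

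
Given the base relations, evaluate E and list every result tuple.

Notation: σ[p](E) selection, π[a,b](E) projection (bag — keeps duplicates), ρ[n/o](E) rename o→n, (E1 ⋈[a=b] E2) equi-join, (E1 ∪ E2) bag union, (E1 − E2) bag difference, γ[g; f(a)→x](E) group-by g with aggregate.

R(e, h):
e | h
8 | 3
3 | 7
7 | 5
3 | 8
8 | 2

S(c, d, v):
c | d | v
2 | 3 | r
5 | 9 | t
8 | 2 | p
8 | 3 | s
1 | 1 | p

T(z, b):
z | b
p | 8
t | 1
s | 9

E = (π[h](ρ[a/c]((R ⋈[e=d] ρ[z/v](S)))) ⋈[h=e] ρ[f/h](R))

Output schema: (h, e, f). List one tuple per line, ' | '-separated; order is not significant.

Stepwise |·|:
  R → 5
  S → 5
  ρ[z/v](S) → 5
  (R ⋈[e=d] ρ[z/v](S)) → 4
  ρ[a/c]((R ⋈[e=d] ρ[z/v](S))) → 4
  π[h](ρ[a/c]((R ⋈[e=d] ρ[z/v](S)))) → 4
  R → 5
  ρ[f/h](R) → 5
  (π[h](ρ[a/c]((R ⋈[e=d] ρ[z/v](S)))) ⋈[h=e] ρ[f/h](R)) → 6

== RESULT ==
h | e | f
7 | 7 | 5
7 | 7 | 5
8 | 8 | 2
8 | 8 | 2
8 | 8 | 3
8 | 8 | 3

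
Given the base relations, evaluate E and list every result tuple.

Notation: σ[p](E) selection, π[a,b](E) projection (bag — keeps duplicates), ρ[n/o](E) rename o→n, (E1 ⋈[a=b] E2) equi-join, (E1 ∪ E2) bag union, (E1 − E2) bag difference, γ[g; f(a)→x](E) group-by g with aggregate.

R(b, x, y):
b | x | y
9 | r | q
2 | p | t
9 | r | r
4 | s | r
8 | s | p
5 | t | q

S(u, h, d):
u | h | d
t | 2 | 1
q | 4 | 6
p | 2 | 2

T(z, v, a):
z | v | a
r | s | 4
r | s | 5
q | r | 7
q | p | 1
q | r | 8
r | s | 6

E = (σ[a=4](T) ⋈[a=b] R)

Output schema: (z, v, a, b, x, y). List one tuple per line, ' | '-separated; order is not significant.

Stepwise |·|:
  T → 6
  σ[a=4](T) → 1
  R → 6
  (σ[a=4](T) ⋈[a=b] R) → 1

== RESULT ==
z | v | a | b | x | y
r | s | 4 | 4 | s | r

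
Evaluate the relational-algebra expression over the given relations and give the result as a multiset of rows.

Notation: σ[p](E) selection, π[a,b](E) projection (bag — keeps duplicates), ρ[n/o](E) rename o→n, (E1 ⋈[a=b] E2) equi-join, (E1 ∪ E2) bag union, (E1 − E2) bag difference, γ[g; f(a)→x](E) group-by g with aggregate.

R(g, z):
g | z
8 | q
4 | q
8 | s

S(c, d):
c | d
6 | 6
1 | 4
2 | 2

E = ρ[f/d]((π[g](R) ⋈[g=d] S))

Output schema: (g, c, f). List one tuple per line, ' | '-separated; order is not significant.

Subexpression sizes:
  R → 3
  π[g](R) → 3
  S → 3
  (π[g](R) ⋈[g=d] S) → 1
  ρ[f/d]((π[g](R) ⋈[g=d] S)) → 1

== RESULT ==
g | c | f
4 | 1 | 4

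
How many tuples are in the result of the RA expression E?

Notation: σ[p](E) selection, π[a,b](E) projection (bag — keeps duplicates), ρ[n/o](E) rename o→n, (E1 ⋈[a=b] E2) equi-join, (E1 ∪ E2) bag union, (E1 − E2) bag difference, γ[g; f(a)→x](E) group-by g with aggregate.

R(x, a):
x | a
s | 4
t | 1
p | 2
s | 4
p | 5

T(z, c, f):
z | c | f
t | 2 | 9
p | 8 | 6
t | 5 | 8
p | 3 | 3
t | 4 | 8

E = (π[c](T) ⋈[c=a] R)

Subexpression sizes:
  T → 5
  π[c](T) → 5
  R → 5
  (π[c](T) ⋈[c=a] R) → 4

|E| = 4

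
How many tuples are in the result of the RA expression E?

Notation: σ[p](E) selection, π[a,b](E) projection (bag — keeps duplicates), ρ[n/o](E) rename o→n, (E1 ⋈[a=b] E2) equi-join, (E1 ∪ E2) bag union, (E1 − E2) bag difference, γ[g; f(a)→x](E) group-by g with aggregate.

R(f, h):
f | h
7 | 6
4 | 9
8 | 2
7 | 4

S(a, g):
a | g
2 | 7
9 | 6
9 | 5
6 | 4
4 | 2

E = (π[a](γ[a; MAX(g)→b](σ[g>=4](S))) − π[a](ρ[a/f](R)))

Subexpression sizes:
  S → 5
  σ[g>=4](S) → 4
  γ[a; MAX(g)→b](σ[g>=4](S)) → 3
  π[a](γ[a; MAX(g)→b](σ[g>=4](S))) → 3
  R → 4
  ρ[a/f](R) → 4
  π[a](ρ[a/f](R)) → 4
  (π[a](γ[a; MAX(g)→b](σ[g>=4](S))) − π[a](ρ[a/f](R))) → 3

|E| = 3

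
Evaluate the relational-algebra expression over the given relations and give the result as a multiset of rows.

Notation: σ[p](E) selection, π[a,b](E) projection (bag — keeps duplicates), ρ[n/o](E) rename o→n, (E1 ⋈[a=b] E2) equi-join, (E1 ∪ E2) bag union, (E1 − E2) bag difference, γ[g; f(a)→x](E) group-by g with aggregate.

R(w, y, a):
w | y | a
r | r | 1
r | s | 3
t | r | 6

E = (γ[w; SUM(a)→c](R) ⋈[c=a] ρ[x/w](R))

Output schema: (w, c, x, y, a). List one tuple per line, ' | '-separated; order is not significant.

Stepwise |·|:
  R → 3
  γ[w; SUM(a)→c](R) → 2
  R → 3
  ρ[x/w](R) → 3
  (γ[w; SUM(a)→c](R) ⋈[c=a] ρ[x/w](R)) → 1

== RESULT ==
w | c | x | y | a
t | 6 | t | r | 6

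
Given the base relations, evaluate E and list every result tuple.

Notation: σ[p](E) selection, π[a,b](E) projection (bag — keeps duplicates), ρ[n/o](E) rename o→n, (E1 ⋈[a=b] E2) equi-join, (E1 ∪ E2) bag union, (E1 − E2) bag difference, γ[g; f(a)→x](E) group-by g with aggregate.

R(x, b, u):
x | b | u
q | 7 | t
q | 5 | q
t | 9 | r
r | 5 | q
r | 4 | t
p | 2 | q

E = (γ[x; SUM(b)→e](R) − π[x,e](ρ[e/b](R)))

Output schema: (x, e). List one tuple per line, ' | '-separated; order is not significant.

Stepwise |·|:
  R → 6
  γ[x; SUM(b)→e](R) → 4
  R → 6
  ρ[e/b](R) → 6
  π[x,e](ρ[e/b](R)) → 6
  (γ[x; SUM(b)→e](R) − π[x,e](ρ[e/b](R))) → 2

== RESULT ==
x | e
q | 12
r | 9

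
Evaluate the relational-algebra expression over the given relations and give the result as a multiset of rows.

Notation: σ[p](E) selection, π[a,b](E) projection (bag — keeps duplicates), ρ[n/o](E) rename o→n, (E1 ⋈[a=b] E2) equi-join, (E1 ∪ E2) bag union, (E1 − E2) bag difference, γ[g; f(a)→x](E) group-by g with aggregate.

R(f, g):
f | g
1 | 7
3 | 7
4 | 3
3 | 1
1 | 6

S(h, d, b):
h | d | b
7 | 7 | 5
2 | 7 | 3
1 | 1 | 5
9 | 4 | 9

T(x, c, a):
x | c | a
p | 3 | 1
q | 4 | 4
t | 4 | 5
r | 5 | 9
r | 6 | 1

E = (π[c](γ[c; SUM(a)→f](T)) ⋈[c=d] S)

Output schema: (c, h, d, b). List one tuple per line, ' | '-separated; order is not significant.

Subexpression sizes:
  T → 5
  γ[c; SUM(a)→f](T) → 4
  π[c](γ[c; SUM(a)→f](T)) → 4
  S → 4
  (π[c](γ[c; SUM(a)→f](T)) ⋈[c=d] S) → 1

== RESULT ==
c | h | d | b
4 | 9 | 4 | 9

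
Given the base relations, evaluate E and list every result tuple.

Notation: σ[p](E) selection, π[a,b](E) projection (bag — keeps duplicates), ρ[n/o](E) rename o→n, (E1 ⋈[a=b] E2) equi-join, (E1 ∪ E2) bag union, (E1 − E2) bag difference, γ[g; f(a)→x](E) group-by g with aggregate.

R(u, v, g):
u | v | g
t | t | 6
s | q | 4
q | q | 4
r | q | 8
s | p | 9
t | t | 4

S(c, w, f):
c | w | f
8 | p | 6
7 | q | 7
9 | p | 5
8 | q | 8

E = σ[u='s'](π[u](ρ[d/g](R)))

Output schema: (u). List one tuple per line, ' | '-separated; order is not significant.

Stepwise |·|:
  R → 6
  ρ[d/g](R) → 6
  π[u](ρ[d/g](R)) → 6
  σ[u='s'](π[u](ρ[d/g](R))) → 2

== RESULT ==
u
s
s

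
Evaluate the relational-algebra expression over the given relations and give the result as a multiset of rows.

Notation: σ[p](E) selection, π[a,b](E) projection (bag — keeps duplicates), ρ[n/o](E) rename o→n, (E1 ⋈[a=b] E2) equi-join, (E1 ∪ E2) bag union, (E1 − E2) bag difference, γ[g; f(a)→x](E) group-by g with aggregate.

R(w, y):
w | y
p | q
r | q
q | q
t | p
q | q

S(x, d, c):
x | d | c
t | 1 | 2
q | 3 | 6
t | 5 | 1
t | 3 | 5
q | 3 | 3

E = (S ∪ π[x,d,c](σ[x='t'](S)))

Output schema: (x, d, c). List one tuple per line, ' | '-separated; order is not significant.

Stepwise |·|:
  S → 5
  S → 5
  σ[x='t'](S) → 3
  π[x,d,c](σ[x='t'](S)) → 3
  (S ∪ π[x,d,c](σ[x='t'](S))) → 8

== RESULT ==
x | d | c
q | 3 | 3
q | 3 | 6
t | 1 | 2
t | 1 | 2
t | 3 | 5
t | 3 | 5
t | 5 | 1
t | 5 | 1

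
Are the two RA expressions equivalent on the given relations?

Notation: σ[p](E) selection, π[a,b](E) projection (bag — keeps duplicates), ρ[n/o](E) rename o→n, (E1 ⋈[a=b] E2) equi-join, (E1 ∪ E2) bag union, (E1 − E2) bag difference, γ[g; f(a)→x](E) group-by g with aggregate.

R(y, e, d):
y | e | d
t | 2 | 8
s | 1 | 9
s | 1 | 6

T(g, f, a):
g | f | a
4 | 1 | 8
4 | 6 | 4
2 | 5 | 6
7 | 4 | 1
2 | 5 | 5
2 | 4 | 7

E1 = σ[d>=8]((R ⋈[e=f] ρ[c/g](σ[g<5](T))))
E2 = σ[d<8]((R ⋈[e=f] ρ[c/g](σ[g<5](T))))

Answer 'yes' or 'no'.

E1 per-node cardinality:
  R → 3
  T → 6
  σ[g<5](T) → 5
  ρ[c/g](σ[g<5](T)) → 5
  (R ⋈[e=f] ρ[c/g](σ[g<5](T))) → 2
  σ[d>=8]((R ⋈[e=f] ρ[c/g](σ[g<5](T)))) → 1
E2 per-node cardinality:
  R → 3
  T → 6
  σ[g<5](T) → 5
  ρ[c/g](σ[g<5](T)) → 5
  (R ⋈[e=f] ρ[c/g](σ[g<5](T))) → 2
  σ[d<8]((R ⋈[e=f] ρ[c/g](σ[g<5](T)))) → 1

E1 result:
y | e | d | c | f | a
s | 1 | 9 | 4 | 1 | 8
E2 result:
y | e | d | c | f | a
s | 1 | 6 | 4 | 1 | 8
Witness: ('s', 1, 6, 4, 1, 8) appears 0× in E1 but 1× in E2.

no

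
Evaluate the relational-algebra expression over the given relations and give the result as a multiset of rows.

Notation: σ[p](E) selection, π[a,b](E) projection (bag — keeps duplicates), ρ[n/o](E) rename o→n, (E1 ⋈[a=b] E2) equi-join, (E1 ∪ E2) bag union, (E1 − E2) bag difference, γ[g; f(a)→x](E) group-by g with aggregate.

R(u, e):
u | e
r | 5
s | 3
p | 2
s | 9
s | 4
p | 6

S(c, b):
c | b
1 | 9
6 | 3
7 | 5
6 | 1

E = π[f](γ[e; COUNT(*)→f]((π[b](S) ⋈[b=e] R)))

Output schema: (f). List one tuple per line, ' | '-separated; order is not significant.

Subexpression sizes:
  S → 4
  π[b](S) → 4
  R → 6
  (π[b](S) ⋈[b=e] R) → 3
  γ[e; COUNT(*)→f]((π[b](S) ⋈[b=e] R)) → 3
  π[f](γ[e; COUNT(*)→f]((π[b](S) ⋈[b=e] R))) → 3

== RESULT ==
f
1
1
1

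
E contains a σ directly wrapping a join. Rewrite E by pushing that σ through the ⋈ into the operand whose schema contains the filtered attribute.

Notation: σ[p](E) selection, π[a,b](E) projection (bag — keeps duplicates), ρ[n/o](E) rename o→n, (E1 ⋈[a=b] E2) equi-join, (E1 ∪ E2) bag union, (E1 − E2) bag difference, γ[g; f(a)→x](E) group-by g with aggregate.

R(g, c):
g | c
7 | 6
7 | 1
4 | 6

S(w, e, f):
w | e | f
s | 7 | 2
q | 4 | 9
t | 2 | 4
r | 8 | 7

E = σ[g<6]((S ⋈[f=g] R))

σ filters on g, owned by the right side.
E' = (S ⋈[f=g] σ[g<6](R))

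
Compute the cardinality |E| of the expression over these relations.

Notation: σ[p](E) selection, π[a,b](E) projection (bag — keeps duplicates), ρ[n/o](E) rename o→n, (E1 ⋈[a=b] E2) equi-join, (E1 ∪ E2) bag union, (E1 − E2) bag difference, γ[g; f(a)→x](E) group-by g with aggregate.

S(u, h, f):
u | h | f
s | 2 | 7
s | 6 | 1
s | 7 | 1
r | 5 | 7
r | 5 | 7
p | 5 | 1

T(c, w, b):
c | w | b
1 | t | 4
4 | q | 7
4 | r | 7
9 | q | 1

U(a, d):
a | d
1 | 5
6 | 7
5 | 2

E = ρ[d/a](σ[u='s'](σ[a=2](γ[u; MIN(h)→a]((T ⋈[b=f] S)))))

Stepwise |·|:
  T → 4
  S → 6
  (T ⋈[b=f] S) → 9
  γ[u; MIN(h)→a]((T ⋈[b=f] S)) → 3
  σ[a=2](γ[u; MIN(h)→a]((T ⋈[b=f] S))) → 1
  σ[u='s'](σ[a=2](γ[u; MIN(h)→a]((T ⋈[b=f] S)))) → 1
  ρ[d/a](σ[u='s'](σ[a=2](γ[u; MIN(h)→a]((T ⋈[b=f] S))))) → 1

|E| = 1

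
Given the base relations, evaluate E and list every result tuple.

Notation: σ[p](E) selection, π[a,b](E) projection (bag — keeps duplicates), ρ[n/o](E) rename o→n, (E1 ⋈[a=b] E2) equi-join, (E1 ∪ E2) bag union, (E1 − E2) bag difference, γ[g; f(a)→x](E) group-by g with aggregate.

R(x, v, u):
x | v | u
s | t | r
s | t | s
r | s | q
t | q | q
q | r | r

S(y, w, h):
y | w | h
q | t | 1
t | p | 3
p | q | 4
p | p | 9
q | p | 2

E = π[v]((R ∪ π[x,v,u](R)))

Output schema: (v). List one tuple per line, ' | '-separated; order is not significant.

Per-node cardinality:
  R → 5
  R → 5
  π[x,v,u](R) → 5
  (R ∪ π[x,v,u](R)) → 10
  π[v]((R ∪ π[x,v,u](R))) → 10

== RESULT ==
v
q
q
r
r
s
s
t
t
t
t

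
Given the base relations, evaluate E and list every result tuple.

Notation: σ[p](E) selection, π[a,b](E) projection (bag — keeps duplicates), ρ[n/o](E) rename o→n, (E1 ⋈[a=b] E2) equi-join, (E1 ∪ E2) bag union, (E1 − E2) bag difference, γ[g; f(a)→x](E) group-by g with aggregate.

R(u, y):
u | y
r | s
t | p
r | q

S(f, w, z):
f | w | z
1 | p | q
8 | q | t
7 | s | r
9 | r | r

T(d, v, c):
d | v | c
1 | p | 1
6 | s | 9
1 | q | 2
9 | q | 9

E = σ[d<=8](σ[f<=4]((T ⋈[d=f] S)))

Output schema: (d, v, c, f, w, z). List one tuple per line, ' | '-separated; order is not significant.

Per-node cardinality:
  T → 4
  S → 4
  (T ⋈[d=f] S) → 3
  σ[f<=4]((T ⋈[d=f] S)) → 2
  σ[d<=8](σ[f<=4]((T ⋈[d=f] S))) → 2

== RESULT ==
d | v | c | f | w | z
1 | p | 1 | 1 | p | q
1 | q | 2 | 1 | p | q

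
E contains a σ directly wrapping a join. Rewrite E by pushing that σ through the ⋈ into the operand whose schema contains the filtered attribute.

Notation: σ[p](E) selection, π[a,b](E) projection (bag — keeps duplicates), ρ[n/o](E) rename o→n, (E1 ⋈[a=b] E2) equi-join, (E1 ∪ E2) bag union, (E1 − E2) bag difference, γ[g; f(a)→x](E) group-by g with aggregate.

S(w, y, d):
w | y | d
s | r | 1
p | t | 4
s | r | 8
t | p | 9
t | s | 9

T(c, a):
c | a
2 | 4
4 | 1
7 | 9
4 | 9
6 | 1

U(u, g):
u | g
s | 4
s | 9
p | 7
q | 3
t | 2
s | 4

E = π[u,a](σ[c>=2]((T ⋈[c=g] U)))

σ filters on c, owned by the left side.
E' = π[u,a]((σ[c>=2](T) ⋈[c=g] U))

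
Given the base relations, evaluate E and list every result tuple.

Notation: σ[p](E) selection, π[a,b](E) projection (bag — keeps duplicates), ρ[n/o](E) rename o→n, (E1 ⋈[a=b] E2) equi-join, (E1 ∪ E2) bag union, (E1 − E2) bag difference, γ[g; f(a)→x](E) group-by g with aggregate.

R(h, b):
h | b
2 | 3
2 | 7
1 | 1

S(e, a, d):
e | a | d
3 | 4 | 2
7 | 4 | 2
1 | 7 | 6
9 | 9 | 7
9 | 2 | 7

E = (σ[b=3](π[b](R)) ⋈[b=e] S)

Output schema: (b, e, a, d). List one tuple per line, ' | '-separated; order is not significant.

Stepwise |·|:
  R → 3
  π[b](R) → 3
  σ[b=3](π[b](R)) → 1
  S → 5
  (σ[b=3](π[b](R)) ⋈[b=e] S) → 1

== RESULT ==
b | e | a | d
3 | 3 | 4 | 2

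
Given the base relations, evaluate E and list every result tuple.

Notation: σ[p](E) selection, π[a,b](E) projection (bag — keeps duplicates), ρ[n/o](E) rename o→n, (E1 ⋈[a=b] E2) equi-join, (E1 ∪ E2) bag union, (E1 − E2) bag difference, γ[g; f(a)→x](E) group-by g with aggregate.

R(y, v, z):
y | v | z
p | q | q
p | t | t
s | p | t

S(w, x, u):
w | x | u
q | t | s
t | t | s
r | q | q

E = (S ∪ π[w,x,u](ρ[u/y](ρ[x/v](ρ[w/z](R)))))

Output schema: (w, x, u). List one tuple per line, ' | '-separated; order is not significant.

Row counts bottom-up:
  S → 3
  R → 3
  ρ[w/z](R) → 3
  ρ[x/v](ρ[w/z](R)) → 3
  ρ[u/y](ρ[x/v](ρ[w/z](R))) → 3
  π[w,x,u](ρ[u/y](ρ[x/v](ρ[w/z](R)))) → 3
  (S ∪ π[w,x,u](ρ[u/y](ρ[x/v](ρ[w/z](R))))) → 6

== RESULT ==
w | x | u
q | q | p
q | t | s
r | q | q
t | p | s
t | t | p
t | t | s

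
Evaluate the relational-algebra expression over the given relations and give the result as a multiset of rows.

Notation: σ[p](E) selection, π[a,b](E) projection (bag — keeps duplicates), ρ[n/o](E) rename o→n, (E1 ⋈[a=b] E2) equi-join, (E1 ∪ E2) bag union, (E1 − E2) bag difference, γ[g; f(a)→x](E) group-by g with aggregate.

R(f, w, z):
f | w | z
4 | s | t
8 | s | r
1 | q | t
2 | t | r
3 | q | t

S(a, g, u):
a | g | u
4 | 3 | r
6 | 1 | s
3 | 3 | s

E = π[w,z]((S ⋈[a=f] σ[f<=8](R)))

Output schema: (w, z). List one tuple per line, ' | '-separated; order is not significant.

Row counts bottom-up:
  S → 3
  R → 5
  σ[f<=8](R) → 5
  (S ⋈[a=f] σ[f<=8](R)) → 2
  π[w,z]((S ⋈[a=f] σ[f<=8](R))) → 2

== RESULT ==
w | z
q | t
s | t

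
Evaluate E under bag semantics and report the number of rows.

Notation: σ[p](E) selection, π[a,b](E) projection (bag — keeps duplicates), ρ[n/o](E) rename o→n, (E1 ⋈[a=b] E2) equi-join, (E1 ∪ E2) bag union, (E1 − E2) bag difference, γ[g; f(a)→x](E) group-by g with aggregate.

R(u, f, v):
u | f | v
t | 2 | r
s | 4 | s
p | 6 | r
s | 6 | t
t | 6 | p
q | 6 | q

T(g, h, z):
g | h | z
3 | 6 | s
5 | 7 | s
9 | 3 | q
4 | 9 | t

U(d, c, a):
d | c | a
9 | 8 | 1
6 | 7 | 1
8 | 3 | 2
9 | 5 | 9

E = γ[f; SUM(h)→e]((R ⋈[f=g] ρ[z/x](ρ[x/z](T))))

Stepwise |·|:
  R → 6
  T → 4
  ρ[x/z](T) → 4
  ρ[z/x](ρ[x/z](T)) → 4
  (R ⋈[f=g] ρ[z/x](ρ[x/z](T))) → 1
  γ[f; SUM(h)→e]((R ⋈[f=g] ρ[z/x](ρ[x/z](T)))) → 1

|E| = 1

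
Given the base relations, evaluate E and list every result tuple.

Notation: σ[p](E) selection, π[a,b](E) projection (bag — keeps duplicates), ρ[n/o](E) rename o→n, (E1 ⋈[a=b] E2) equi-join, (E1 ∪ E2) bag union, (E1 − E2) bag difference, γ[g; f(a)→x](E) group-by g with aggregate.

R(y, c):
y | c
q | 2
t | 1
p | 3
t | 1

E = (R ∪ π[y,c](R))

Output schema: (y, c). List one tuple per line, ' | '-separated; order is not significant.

Stepwise |·|:
  R → 4
  R → 4
  π[y,c](R) → 4
  (R ∪ π[y,c](R)) → 8

== RESULT ==
y | c
p | 3
p | 3
q | 2
q | 2
t | 1
t | 1
t | 1
t | 1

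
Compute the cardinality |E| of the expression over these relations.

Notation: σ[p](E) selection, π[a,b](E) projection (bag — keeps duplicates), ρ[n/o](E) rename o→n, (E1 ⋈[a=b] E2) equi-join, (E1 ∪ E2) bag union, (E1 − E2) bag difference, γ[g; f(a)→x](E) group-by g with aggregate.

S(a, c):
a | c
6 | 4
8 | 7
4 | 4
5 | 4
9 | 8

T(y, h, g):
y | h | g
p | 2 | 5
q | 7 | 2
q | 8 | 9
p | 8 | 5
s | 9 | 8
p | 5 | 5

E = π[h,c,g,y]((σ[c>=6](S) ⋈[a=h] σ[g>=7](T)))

Subexpression sizes:
  S → 5
  σ[c>=6](S) → 2
  T → 6
  σ[g>=7](T) → 2
  (σ[c>=6](S) ⋈[a=h] σ[g>=7](T)) → 2
  π[h,c,g,y]((σ[c>=6](S) ⋈[a=h] σ[g>=7](T))) → 2

|E| = 2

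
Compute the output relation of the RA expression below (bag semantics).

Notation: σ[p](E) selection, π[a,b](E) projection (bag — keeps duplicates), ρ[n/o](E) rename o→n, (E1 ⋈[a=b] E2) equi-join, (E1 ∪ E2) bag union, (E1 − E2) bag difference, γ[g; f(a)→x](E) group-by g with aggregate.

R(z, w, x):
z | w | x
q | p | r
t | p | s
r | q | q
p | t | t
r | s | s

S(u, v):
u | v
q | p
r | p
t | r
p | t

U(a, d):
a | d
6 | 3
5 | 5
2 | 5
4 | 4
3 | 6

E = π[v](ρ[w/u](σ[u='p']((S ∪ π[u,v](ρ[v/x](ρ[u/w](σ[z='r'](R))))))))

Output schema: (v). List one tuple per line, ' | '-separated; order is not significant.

Per-node cardinality:
  S → 4
  R → 5
  σ[z='r'](R) → 2
  ρ[u/w](σ[z='r'](R)) → 2
  ρ[v/x](ρ[u/w](σ[z='r'](R))) → 2
  π[u,v](ρ[v/x](ρ[u/w](σ[z='r'](R)))) → 2
  (S ∪ π[u,v](ρ[v/x](ρ[u/w](σ[z='r'](R))))) → 6
  σ[u='p']((S ∪ π[u,v](ρ[v/x](ρ[u/w](σ[z='r'](R)))))) → 1
  ρ[w/u](σ[u='p']((S ∪ π[u,v](ρ[v/x](ρ[u/w](σ[z='r'](R))))))) → 1
  π[v](ρ[w/u](σ[u='p']((S ∪ π[u,v](ρ[v/x](ρ[u/w](σ[z='r'](R)))))))) → 1

== RESULT ==
v
t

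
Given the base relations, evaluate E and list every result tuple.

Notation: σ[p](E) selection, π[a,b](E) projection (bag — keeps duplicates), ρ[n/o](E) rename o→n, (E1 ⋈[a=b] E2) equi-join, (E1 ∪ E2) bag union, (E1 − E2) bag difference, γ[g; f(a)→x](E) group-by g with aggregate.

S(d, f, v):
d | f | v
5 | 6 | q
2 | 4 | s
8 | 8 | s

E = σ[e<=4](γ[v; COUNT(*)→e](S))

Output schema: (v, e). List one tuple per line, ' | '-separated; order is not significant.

Per-node cardinality:
  S → 3
  γ[v; COUNT(*)→e](S) → 2
  σ[e<=4](γ[v; COUNT(*)→e](S)) → 2

== RESULT ==
v | e
q | 1
s | 2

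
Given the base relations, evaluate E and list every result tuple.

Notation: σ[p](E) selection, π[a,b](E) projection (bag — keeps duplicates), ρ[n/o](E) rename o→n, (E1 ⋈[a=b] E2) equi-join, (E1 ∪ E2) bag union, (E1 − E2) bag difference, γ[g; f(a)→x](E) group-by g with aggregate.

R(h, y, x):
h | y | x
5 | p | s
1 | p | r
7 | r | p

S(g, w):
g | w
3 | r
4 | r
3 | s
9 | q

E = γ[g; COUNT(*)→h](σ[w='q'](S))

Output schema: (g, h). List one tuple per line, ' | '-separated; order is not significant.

Stepwise |·|:
  S → 4
  σ[w='q'](S) → 1
  γ[g; COUNT(*)→h](σ[w='q'](S)) → 1

== RESULT ==
g | h
9 | 1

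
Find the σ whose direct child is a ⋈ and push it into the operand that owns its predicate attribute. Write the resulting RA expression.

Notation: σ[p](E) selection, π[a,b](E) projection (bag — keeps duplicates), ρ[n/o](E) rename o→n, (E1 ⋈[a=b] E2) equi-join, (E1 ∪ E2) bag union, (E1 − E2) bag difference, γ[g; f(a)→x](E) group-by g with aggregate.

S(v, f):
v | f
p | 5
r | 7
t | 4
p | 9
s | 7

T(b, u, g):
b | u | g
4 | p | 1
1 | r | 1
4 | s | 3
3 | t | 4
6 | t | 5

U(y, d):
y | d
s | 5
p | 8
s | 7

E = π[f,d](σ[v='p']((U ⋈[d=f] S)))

σ filters on v, owned by the right side.
E' = π[f,d]((U ⋈[d=f] σ[v='p'](S)))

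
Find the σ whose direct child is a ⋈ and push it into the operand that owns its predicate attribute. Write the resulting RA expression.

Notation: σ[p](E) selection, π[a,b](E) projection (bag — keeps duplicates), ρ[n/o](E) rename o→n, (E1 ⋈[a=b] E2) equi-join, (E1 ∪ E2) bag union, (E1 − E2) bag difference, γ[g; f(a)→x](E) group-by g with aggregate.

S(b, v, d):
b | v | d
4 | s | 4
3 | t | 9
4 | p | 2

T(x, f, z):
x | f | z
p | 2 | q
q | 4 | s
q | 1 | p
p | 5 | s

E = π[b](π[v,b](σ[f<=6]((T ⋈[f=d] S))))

σ filters on f, owned by the left side.
E' = π[b](π[v,b]((σ[f<=6](T) ⋈[f=d] S)))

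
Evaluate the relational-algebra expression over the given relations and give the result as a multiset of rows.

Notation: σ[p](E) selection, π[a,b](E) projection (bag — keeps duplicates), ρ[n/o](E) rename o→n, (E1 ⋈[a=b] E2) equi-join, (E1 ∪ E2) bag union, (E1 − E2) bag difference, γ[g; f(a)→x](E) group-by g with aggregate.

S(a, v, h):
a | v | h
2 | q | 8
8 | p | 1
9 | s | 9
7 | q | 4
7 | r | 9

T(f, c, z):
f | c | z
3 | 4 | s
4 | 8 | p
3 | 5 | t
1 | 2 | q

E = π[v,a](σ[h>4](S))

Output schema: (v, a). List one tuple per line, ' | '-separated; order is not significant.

Stepwise |·|:
  S → 5
  σ[h>4](S) → 3
  π[v,a](σ[h>4](S)) → 3

== RESULT ==
v | a
q | 2
r | 7
s | 9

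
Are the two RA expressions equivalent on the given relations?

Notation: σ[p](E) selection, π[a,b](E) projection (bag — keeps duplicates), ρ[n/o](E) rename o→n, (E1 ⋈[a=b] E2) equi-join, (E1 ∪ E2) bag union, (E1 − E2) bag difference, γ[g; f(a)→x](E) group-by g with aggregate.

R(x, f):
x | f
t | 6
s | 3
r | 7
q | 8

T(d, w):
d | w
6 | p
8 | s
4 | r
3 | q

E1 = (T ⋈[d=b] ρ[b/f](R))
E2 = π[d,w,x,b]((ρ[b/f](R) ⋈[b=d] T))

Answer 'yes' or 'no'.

E1 subexpression sizes:
  T → 4
  R → 4
  ρ[b/f](R) → 4
  (T ⋈[d=b] ρ[b/f](R)) → 3
E2 subexpression sizes:
  R → 4
  ρ[b/f](R) → 4
  T → 4
  (ρ[b/f](R) ⋈[b=d] T) → 3
  π[d,w,x,b]((ρ[b/f](R) ⋈[b=d] T)) → 3

E1 and E2 produce the same multiset:
d | w | x | b
3 | q | s | 3
6 | p | t | 6
8 | s | q | 8

yes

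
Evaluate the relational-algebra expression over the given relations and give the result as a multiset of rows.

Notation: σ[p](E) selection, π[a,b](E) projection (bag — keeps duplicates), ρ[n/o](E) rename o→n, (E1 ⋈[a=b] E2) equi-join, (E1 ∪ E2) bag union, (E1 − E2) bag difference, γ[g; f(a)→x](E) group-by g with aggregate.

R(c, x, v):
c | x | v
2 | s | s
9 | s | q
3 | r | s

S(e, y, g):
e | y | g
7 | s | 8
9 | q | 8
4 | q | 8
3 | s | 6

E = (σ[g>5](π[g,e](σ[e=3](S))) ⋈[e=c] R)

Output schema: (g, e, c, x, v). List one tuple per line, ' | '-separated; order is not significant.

Row counts bottom-up:
  S → 4
  σ[e=3](S) → 1
  π[g,e](σ[e=3](S)) → 1
  σ[g>5](π[g,e](σ[e=3](S))) → 1
  R → 3
  (σ[g>5](π[g,e](σ[e=3](S))) ⋈[e=c] R) → 1

== RESULT ==
g | e | c | x | v
6 | 3 | 3 | r | s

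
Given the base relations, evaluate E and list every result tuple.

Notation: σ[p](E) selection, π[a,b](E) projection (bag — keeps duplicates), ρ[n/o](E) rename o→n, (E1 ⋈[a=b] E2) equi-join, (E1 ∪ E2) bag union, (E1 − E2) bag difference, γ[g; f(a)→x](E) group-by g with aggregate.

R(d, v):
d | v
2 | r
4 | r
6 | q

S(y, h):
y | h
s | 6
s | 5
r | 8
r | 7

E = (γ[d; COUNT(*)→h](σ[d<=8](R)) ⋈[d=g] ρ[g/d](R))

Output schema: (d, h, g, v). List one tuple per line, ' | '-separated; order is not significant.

Subexpression sizes:
  R → 3
  σ[d<=8](R) → 3
  γ[d; COUNT(*)→h](σ[d<=8](R)) → 3
  R → 3
  ρ[g/d](R) → 3
  (γ[d; COUNT(*)→h](σ[d<=8](R)) ⋈[d=g] ρ[g/d](R)) → 3

== RESULT ==
d | h | g | v
2 | 1 | 2 | r
4 | 1 | 4 | r
6 | 1 | 6 | q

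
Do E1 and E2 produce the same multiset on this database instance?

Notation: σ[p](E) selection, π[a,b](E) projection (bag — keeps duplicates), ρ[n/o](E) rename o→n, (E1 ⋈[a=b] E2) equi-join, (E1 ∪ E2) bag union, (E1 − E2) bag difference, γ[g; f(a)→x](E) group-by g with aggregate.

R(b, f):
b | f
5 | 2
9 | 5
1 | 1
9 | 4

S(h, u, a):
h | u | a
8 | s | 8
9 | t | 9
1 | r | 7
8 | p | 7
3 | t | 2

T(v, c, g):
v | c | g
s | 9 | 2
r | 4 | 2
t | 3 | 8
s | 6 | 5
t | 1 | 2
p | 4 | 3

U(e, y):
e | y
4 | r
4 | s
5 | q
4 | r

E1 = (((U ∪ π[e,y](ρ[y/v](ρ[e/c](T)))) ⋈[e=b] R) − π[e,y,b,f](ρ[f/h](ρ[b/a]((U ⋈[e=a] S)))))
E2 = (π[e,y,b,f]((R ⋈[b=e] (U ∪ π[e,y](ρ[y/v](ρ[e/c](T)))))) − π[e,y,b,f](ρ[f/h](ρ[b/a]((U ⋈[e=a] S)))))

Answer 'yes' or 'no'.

E1 per-node cardinality:
  U → 4
  T → 6
  ρ[e/c](T) → 6
  ρ[y/v](ρ[e/c](T)) → 6
  π[e,y](ρ[y/v](ρ[e/c](T))) → 6
  (U ∪ π[e,y](ρ[y/v](ρ[e/c](T)))) → 10
  R → 4
  ((U ∪ π[e,y](ρ[y/v](ρ[e/c](T)))) ⋈[e=b] R) → 4
  U → 4
  S → 5
  (U ⋈[e=a] S) → 0
  ρ[b/a]((U ⋈[e=a] S)) → 0
  ρ[f/h](ρ[b/a]((U ⋈[e=a] S))) → 0
  π[e,y,b,f](ρ[f/h](ρ[b/a]((U ⋈[e=a] S)))) → 0
  (((U ∪ π[e,y](ρ[y/v](ρ[e/c](T)))) ⋈[e=b] R) − π[e,y,b,f](ρ[f/h](ρ[b/a]((U ⋈[e=a] S))))) → 4
E2 per-node cardinality:
  R → 4
  U → 4
  T → 6
  ρ[e/c](T) → 6
  ρ[y/v](ρ[e/c](T)) → 6
  π[e,y](ρ[y/v](ρ[e/c](T))) → 6
  (U ∪ π[e,y](ρ[y/v](ρ[e/c](T)))) → 10
  (R ⋈[b=e] (U ∪ π[e,y](ρ[y/v](ρ[e/c](T))))) → 4
  π[e,y,b,f]((R ⋈[b=e] (U ∪ π[e,y](ρ[y/v](ρ[e/c](T)))))) → 4
  U → 4
  S → 5
  (U ⋈[e=a] S) → 0
  ρ[b/a]((U ⋈[e=a] S)) → 0
  ρ[f/h](ρ[b/a]((U ⋈[e=a] S))) → 0
  π[e,y,b,f](ρ[f/h](ρ[b/a]((U ⋈[e=a] S)))) → 0
  (π[e,y,b,f]((R ⋈[b=e] (U ∪ π[e,y](ρ[y/v](ρ[e/c](T)))))) − π[e,y,b,f](ρ[f/h](ρ[b/a]((U ⋈[e=a] S))))) → 4

E1 and E2 produce the same multiset:
e | y | b | f
1 | t | 1 | 1
5 | q | 5 | 2
9 | s | 9 | 4
9 | s | 9 | 5

yes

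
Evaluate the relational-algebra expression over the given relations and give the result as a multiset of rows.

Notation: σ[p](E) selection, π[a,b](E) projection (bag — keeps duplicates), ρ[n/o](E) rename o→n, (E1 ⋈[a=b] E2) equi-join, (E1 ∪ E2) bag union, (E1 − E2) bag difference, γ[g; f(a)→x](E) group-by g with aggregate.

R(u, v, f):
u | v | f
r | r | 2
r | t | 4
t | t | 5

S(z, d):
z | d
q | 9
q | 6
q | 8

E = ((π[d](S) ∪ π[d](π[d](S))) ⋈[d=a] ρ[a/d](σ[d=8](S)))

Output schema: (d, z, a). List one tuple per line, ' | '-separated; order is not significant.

Per-node cardinality:
  S → 3
  π[d](S) → 3
  S → 3
  π[d](S) → 3
  π[d](π[d](S)) → 3
  (π[d](S) ∪ π[d](π[d](S))) → 6
  S → 3
  σ[d=8](S) → 1
  ρ[a/d](σ[d=8](S)) → 1
  ((π[d](S) ∪ π[d](π[d](S))) ⋈[d=a] ρ[a/d](σ[d=8](S))) → 2

== RESULT ==
d | z | a
8 | q | 8
8 | q | 8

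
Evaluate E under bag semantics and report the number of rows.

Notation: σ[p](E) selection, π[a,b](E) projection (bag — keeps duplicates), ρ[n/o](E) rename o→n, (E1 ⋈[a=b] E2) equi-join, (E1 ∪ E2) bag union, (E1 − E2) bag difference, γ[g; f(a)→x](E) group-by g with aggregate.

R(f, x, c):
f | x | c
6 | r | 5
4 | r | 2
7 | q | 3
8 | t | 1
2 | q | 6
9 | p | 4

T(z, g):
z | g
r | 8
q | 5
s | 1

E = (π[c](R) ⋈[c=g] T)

Per-node cardinality:
  R → 6
  π[c](R) → 6
  T → 3
  (π[c](R) ⋈[c=g] T) → 2

|E| = 2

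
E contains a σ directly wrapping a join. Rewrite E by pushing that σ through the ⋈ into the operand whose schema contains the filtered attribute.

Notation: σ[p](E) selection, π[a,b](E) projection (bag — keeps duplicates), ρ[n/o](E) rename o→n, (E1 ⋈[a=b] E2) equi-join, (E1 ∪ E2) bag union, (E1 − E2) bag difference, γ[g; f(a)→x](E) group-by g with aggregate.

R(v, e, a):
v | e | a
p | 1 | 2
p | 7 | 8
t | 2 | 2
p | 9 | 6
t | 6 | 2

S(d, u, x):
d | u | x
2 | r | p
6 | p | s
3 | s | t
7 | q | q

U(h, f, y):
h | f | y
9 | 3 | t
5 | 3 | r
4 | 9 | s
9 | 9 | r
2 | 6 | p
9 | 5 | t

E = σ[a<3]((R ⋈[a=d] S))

σ filters on a, owned by the left side.
E' = (σ[a<3](R) ⋈[a=d] S)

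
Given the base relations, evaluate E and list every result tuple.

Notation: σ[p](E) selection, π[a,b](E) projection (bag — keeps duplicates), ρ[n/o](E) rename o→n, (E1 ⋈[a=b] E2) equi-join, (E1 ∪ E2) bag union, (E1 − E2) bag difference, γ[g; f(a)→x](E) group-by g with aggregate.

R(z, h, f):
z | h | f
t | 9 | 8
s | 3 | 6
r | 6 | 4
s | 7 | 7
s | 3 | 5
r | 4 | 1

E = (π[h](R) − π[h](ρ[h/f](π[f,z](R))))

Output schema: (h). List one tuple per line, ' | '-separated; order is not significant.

Subexpression sizes:
  R → 6
  π[h](R) → 6
  R → 6
  π[f,z](R) → 6
  ρ[h/f](π[f,z](R)) → 6
  π[h](ρ[h/f](π[f,z](R))) → 6
  (π[h](R) − π[h](ρ[h/f](π[f,z](R)))) → 3

== RESULT ==
h
3
3
9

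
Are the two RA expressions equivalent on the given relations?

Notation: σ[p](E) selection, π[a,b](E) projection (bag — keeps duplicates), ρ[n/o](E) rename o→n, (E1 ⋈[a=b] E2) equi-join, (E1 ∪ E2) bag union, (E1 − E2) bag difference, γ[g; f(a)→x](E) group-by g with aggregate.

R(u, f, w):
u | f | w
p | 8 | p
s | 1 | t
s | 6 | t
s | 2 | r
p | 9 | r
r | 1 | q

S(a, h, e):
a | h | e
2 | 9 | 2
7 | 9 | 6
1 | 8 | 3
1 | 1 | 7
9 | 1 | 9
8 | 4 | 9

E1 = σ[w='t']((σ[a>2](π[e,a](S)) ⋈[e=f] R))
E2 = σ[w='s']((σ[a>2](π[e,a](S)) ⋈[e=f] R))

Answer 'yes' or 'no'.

E1 row counts bottom-up:
  S → 6
  π[e,a](S) → 6
  σ[a>2](π[e,a](S)) → 3
  R → 6
  (σ[a>2](π[e,a](S)) ⋈[e=f] R) → 3
  σ[w='t']((σ[a>2](π[e,a](S)) ⋈[e=f] R)) → 1
E2 row counts bottom-up:
  S → 6
  π[e,a](S) → 6
  σ[a>2](π[e,a](S)) → 3
  R → 6
  (σ[a>2](π[e,a](S)) ⋈[e=f] R) → 3
  σ[w='s']((σ[a>2](π[e,a](S)) ⋈[e=f] R)) → 0

E1 result:
e | a | u | f | w
6 | 7 | s | 6 | t
E2 result:
e | a | u | f | w
(0 rows)
Witness: (6, 7, 's', 6, 't') appears 1× in E1 but 0× in E2.

no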